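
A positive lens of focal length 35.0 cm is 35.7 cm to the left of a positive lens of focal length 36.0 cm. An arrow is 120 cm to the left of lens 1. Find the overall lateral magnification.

m = -0.298

Lens 1: 1/d_i1 = 1/(35.0) − 1/(120) = 0.02024, so d_i1 = 49.41 cm; m₁ = −d_i1/d_o1 = -0.4117.
d_o2 = 35.7 − (49.41) = -13.71 cm (virtual object).
Lens 2: 1/d_i2 = 1/(36.0) − 1/(-13.71) = 0.1007, so d_i2 = 9.929 cm; m₂ = −d_i2/d_o2 = +0.7242.
m = m₁·m₂ = (-0.4117)(+0.7242) = -0.298.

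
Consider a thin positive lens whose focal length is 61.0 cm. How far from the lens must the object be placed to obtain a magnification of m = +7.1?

m = −d_i/d_o ⇒ d_i = −m·d_o.
1/f = 1/d_o + 1/d_i = 1/d_o − 1/(m·d_o) = (1 − 1/m)/d_o, so d_o = f(1 − 1/m) = (61.00)(1 − 1/(+7.1)) = 52.4 cm.

52.4 cm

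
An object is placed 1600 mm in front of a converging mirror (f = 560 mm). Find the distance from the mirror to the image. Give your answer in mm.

Mirror equation: 1/v = 1/f − 1/u = 1/(560.0) − 1/(1600) = 0.001786 − 0.0006250 = 0.001161, so v = 862 mm.
The image is real, inverted and reduced, in front of the mirror.

862 mm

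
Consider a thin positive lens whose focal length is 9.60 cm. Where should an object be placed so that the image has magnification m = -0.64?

m = −d_i/d_o ⇒ d_i = −m·d_o.
1/f = 1/d_o + 1/d_i = 1/d_o − 1/(m·d_o) = (1 − 1/m)/d_o, so d_o = f(1 − 1/m) = (9.600)(1 − 1/(-0.64)) = 24.6 cm.

24.6 cm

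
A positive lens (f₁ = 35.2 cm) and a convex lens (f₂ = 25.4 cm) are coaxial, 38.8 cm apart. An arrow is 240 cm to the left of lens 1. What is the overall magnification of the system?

Lens 1: 1/d_i1 = 1/(35.2) − 1/(240) = 0.02424, so d_i1 = 41.25 cm; m₁ = −d_i1/d_o1 = -0.1719.
d_o2 = 38.8 − (41.25) = -2.450 cm (virtual object).
Lens 2: 1/d_i2 = 1/(25.4) − 1/(-2.450) = 0.4475, so d_i2 = 2.234 cm; m₂ = −d_i2/d_o2 = +0.9120.
m = m₁·m₂ = (-0.1719)(+0.9120) = -0.157.

m = -0.157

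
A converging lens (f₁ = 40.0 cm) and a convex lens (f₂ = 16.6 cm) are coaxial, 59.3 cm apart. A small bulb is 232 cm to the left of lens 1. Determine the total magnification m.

Lens 1: 1/d_i1 = 1/(40.0) − 1/(232) = 0.02069, so d_i1 = 48.33 cm; m₁ = −d_i1/d_o1 = -0.2083.
d_o2 = 59.3 − (48.33) = 10.97 cm.
Lens 2: 1/d_i2 = 1/(16.6) − 1/(10.97) = -0.03092, so d_i2 = -32.34 cm; m₂ = −d_i2/d_o2 = +2.948.
m = m₁·m₂ = (-0.2083)(+2.948) = -0.614.

m = -0.614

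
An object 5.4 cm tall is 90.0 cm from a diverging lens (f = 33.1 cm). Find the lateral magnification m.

m = +0.269

For a diverging lens, f = -33.1 cm.
1/d_i = 1/f − 1/d_o = 1/(-33.10) − 1/(90.0) = -0.04132, so d_i = -24.20 cm.
m = −d_i/d_o = −(-24.20)/(90.0) = +0.269.
The image is virtual, upright and reduced, on the same side as the object.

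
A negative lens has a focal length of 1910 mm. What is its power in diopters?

For a negative lens, f = −1910 mm.
f = -191 cm = -1.91 m.
P = 1/f = 1/(-1.91 m) = -0.524 D.

P = -0.524 D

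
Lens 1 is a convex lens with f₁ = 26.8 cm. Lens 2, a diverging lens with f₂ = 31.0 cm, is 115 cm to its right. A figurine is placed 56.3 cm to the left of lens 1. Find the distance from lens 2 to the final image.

20.9 cm

Lens 1: 1/d_i1 = 1/f₁ − 1/d_o1 = 1/(26.8) − 1/(56.3) = 0.01955, so d_i1 = 51.15 cm.
The intermediate image is 51.15 cm to the right of lens 1, which is 115 − (51.15) = 63.85 cm to the left of lens 2, so d_o2 = +63.85 cm.
Lens 2 is diverging, so f₂ = −31.0 cm.
Lens 2: 1/d_i2 = 1/f₂ − 1/d_o2 = 1/(-31.0) − 1/(63.85) = -0.04792, so d_i2 = -20.9 cm.
The final image is virtual, 20.9 cm to the left of lens 2 (overall magnification ≈ -0.30).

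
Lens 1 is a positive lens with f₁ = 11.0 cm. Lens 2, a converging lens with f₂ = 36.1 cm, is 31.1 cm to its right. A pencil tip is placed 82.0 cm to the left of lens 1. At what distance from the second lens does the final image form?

Lens 1: 1/d_i1 = 1/f₁ − 1/d_o1 = 1/(11.0) − 1/(82.0) = 0.07871, so d_i1 = 12.70 cm.
The intermediate image is 12.70 cm to the right of lens 1, which is 31.1 − (12.70) = 18.40 cm to the left of lens 2, so d_o2 = +18.40 cm.
Lens 2: 1/d_i2 = 1/f₂ − 1/d_o2 = 1/(36.1) − 1/(18.40) = -0.02665, so d_i2 = -37.5 cm.
The final image is virtual, 37.5 cm to the left of lens 2 (overall magnification ≈ -0.32).

37.5 cm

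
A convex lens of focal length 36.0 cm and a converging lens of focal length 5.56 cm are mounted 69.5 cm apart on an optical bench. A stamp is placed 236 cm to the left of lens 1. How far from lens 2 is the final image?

Lens 1: 1/d_i1 = 1/f₁ − 1/d_o1 = 1/(36.0) − 1/(236) = 0.02354, so d_i1 = 42.48 cm.
The intermediate image is 42.48 cm to the right of lens 1, which is 69.5 − (42.48) = 27.02 cm to the left of lens 2, so d_o2 = +27.02 cm.
Lens 2: 1/d_i2 = 1/f₂ − 1/d_o2 = 1/(5.56) − 1/(27.02) = 0.1428, so d_i2 = 7.00 cm.
The final image is real, 7.00 cm to the right of lens 2 (overall magnification ≈ 0.047).

7.00 cm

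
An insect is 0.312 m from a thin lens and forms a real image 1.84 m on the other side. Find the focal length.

f = 0.267 m (converging)

Real image ⇒ d_i = +1.84 m.
1/f = 1/d_o + 1/d_i = 1/(0.312) + 1/(1.84) = 3.749, so f = 0.267 m.
Since f is positive, the thin lens is converging.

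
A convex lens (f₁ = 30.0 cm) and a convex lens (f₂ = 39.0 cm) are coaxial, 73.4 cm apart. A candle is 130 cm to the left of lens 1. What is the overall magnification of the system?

m = -2.54

Lens 1: 1/d_i1 = 1/(30.0) − 1/(130) = 0.02564, so d_i1 = 39.00 cm; m₁ = −d_i1/d_o1 = -0.3000.
d_o2 = 73.4 − (39.00) = 34.40 cm.
Lens 2: 1/d_i2 = 1/(39.0) − 1/(34.40) = -0.003429, so d_i2 = -291.7 cm; m₂ = −d_i2/d_o2 = +8.478.
m = m₁·m₂ = (-0.3000)(+8.478) = -2.54.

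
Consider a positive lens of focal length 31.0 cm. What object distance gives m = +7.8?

27.0 cm

m = −d_i/d_o ⇒ d_i = −m·d_o.
1/f = 1/d_o + 1/d_i = 1/d_o − 1/(m·d_o) = (1 − 1/m)/d_o, so d_o = f(1 − 1/m) = (31.00)(1 − 1/(+7.8)) = 27.0 cm.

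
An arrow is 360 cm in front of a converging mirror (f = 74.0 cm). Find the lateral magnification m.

m = -0.259

1/d_i = 1/f − 1/d_o = 1/(74.00) − 1/(360) = 0.01074, so d_i = 93.15 cm.
m = −d_i/d_o = −(93.15)/(360) = -0.259.
The image is real, inverted and reduced, in front of the mirror.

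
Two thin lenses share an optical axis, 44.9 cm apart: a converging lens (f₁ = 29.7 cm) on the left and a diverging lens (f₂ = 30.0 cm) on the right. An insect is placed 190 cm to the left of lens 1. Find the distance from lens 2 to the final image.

Lens 1: 1/d_i1 = 1/f₁ − 1/d_o1 = 1/(29.7) − 1/(190) = 0.02841, so d_i1 = 35.20 cm.
The intermediate image is 35.20 cm to the right of lens 1, which is 44.9 − (35.20) = 9.700 cm to the left of lens 2, so d_o2 = +9.700 cm.
Lens 2 is diverging, so f₂ = −30.0 cm.
Lens 2: 1/d_i2 = 1/f₂ − 1/d_o2 = 1/(-30.0) − 1/(9.700) = -0.1364, so d_i2 = -7.33 cm.
The final image is virtual, 7.33 cm to the left of lens 2 (overall magnification ≈ -0.14).

7.33 cm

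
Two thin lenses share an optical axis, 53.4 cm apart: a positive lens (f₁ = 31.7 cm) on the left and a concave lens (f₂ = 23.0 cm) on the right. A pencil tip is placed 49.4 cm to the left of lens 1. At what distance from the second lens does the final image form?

Lens 1: 1/d_i1 = 1/f₁ − 1/d_o1 = 1/(31.7) − 1/(49.4) = 0.01130, so d_i1 = 88.47 cm.
The intermediate image is 88.47 cm to the right of lens 1, which lies 35.07 cm to the right of lens 2 — a virtual object — so d_o2 = −35.07 cm.
Lens 2 is diverging, so f₂ = −23.0 cm.
Lens 2: 1/d_i2 = 1/f₂ − 1/d_o2 = 1/(-23.0) − 1/(-35.07) = -0.01496, so d_i2 = -66.8 cm.
The final image is virtual, 66.8 cm to the left of lens 2 (overall magnification ≈ 3.4).

66.8 cm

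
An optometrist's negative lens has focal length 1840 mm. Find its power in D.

For a negative lens, f = −1840 mm.
f = -184 cm = -1.84 m.
P = 1/f = 1/(-1.84 m) = -0.543 D.

P = -0.543 D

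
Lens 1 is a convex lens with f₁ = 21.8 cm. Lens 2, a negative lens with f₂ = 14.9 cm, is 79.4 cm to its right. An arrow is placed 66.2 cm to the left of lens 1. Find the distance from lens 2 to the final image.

11.3 cm

Lens 1: 1/d_i1 = 1/f₁ − 1/d_o1 = 1/(21.8) − 1/(66.2) = 0.03077, so d_i1 = 32.50 cm.
The intermediate image is 32.50 cm to the right of lens 1, which is 79.4 − (32.50) = 46.90 cm to the left of lens 2, so d_o2 = +46.90 cm.
Lens 2 is diverging, so f₂ = −14.9 cm.
Lens 2: 1/d_i2 = 1/f₂ − 1/d_o2 = 1/(-14.9) − 1/(46.90) = -0.08844, so d_i2 = -11.3 cm.
The final image is virtual, 11.3 cm to the left of lens 2 (overall magnification ≈ -0.12).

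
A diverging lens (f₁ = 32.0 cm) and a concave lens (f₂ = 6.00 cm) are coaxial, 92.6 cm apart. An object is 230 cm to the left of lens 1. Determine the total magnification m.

m = +0.00578

f₁ = −32.0 cm (diverging).
Lens 1: 1/d_i1 = 1/(-32.0) − 1/(230) = -0.03560, so d_i1 = -28.09 cm; m₁ = −d_i1/d_o1 = +0.1221.
d_o2 = 92.6 − (-28.09) = 120.7 cm.
f₂ = −6.00 cm (diverging).
Lens 2: 1/d_i2 = 1/(-6.00) − 1/(120.7) = -0.1750, so d_i2 = -5.716 cm; m₂ = −d_i2/d_o2 = +0.04736.
m = m₁·m₂ = (+0.1221)(+0.04736) = +0.00578.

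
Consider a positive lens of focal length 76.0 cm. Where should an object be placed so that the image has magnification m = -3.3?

m = −d_i/d_o ⇒ d_i = −m·d_o.
1/f = 1/d_o + 1/d_i = 1/d_o − 1/(m·d_o) = (1 − 1/m)/d_o, so d_o = f(1 − 1/m) = (76.00)(1 − 1/(-3.3)) = 99.0 cm.

99.0 cm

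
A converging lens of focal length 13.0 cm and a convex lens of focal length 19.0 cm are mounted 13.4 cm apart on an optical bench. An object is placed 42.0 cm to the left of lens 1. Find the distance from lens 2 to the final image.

Lens 1: 1/d_i1 = 1/f₁ − 1/d_o1 = 1/(13.0) − 1/(42.0) = 0.05311, so d_i1 = 18.83 cm.
The intermediate image is 18.83 cm to the right of lens 1, which lies 5.430 cm to the right of lens 2 — a virtual object — so d_o2 = −5.430 cm.
Lens 2: 1/d_i2 = 1/f₂ − 1/d_o2 = 1/(19.0) − 1/(-5.430) = 0.2368, so d_i2 = 4.22 cm.
The final image is real, 4.22 cm to the right of lens 2 (overall magnification ≈ -0.35).

4.22 cm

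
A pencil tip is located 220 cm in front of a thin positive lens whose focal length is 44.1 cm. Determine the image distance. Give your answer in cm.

Thin-lens equation: 1/s_i = 1/f − 1/s_o = 1/(44.10) − 1/(220) = 0.02268 − 0.004545 = 0.01813, so s_i = 55.2 cm.
The image is real, inverted and reduced, on the far side of the lens.

55.2 cm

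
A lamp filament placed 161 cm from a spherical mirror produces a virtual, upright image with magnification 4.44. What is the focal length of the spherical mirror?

f = 208 cm (concave)

m = −d_i/d_o ⇒ d_i = −m·d_o = −(+4.44)·(161) = -714.8 cm.
1/f = 1/d_o + 1/d_i = 1/(161) + 1/(-714.8) = 0.004812, so f = 208 cm.
Since f is positive, the spherical mirror is concave.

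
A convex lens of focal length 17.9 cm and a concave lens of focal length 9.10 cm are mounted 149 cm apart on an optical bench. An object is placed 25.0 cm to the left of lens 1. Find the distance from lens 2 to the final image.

Lens 1: 1/d_i1 = 1/f₁ − 1/d_o1 = 1/(17.9) − 1/(25.0) = 0.01587, so d_i1 = 63.03 cm.
The intermediate image is 63.03 cm to the right of lens 1, which is 149 − (63.03) = 85.97 cm to the left of lens 2, so d_o2 = +85.97 cm.
Lens 2 is diverging, so f₂ = −9.10 cm.
Lens 2: 1/d_i2 = 1/f₂ − 1/d_o2 = 1/(-9.10) − 1/(85.97) = -0.1215, so d_i2 = -8.23 cm.
The final image is virtual, 8.23 cm to the left of lens 2 (overall magnification ≈ -0.24).

8.23 cm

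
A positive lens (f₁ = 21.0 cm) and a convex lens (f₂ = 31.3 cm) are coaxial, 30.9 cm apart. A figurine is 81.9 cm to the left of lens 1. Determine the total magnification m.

m = -0.377

Lens 1: 1/d_i1 = 1/(21.0) − 1/(81.9) = 0.03541, so d_i1 = 28.24 cm; m₁ = −d_i1/d_o1 = -0.3448.
d_o2 = 30.9 − (28.24) = 2.660 cm.
Lens 2: 1/d_i2 = 1/(31.3) − 1/(2.660) = -0.3440, so d_i2 = -2.907 cm; m₂ = −d_i2/d_o2 = +1.093.
m = m₁·m₂ = (-0.3448)(+1.093) = -0.377.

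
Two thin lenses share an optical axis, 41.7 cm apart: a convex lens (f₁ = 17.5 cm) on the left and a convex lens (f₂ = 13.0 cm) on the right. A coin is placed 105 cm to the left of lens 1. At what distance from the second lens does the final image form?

34.9 cm

Lens 1: 1/d_i1 = 1/f₁ − 1/d_o1 = 1/(17.5) − 1/(105) = 0.04762, so d_i1 = 21.00 cm.
The intermediate image is 21.00 cm to the right of lens 1, which is 41.7 − (21.00) = 20.70 cm to the left of lens 2, so d_o2 = +20.70 cm.
Lens 2: 1/d_i2 = 1/f₂ − 1/d_o2 = 1/(13.0) − 1/(20.70) = 0.02861, so d_i2 = 34.9 cm.
The final image is real, 34.9 cm to the right of lens 2 (overall magnification ≈ 0.34).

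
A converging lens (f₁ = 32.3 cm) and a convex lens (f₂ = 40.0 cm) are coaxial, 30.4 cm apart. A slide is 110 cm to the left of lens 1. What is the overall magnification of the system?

Lens 1: 1/d_i1 = 1/(32.3) − 1/(110) = 0.02187, so d_i1 = 45.73 cm; m₁ = −d_i1/d_o1 = -0.4157.
d_o2 = 30.4 − (45.73) = -15.33 cm (virtual object).
Lens 2: 1/d_i2 = 1/(40.0) − 1/(-15.33) = 0.09023, so d_i2 = 11.08 cm; m₂ = −d_i2/d_o2 = +0.7229.
m = m₁·m₂ = (-0.4157)(+0.7229) = -0.301.

m = -0.301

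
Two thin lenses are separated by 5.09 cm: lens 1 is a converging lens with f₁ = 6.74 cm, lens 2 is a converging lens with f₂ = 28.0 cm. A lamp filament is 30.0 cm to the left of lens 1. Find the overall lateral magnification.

Lens 1: 1/d_i1 = 1/(6.74) − 1/(30.0) = 0.1150, so d_i1 = 8.693 cm; m₁ = −d_i1/d_o1 = -0.2898.
d_o2 = 5.09 − (8.693) = -3.603 cm (virtual object).
Lens 2: 1/d_i2 = 1/(28.0) − 1/(-3.603) = 0.3133, so d_i2 = 3.192 cm; m₂ = −d_i2/d_o2 = +0.8860.
m = m₁·m₂ = (-0.2898)(+0.8860) = -0.257.

m = -0.257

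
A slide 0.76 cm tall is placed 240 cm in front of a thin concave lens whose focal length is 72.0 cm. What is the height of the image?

0.175 cm

For a concave lens, f = -72.0 cm.
1/d_i = 1/f − 1/d_o = 1/(-72.00) − 1/(240) = -0.01806, so d_i = -55.38 cm.
m = −d_i/d_o = +0.2308.
|h_i| = |m|·h_o = 0.2308 × 0.76 = 0.175 cm. The image is virtual, upright and reduced, on the same side as the object.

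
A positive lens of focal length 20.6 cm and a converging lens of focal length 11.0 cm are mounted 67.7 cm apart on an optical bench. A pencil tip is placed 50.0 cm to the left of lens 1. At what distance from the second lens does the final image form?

16.6 cm

Lens 1: 1/d_i1 = 1/f₁ − 1/d_o1 = 1/(20.6) − 1/(50.0) = 0.02854, so d_i1 = 35.03 cm.
The intermediate image is 35.03 cm to the right of lens 1, which is 67.7 − (35.03) = 32.67 cm to the left of lens 2, so d_o2 = +32.67 cm.
Lens 2: 1/d_i2 = 1/f₂ − 1/d_o2 = 1/(11.0) − 1/(32.67) = 0.06030, so d_i2 = 16.6 cm.
The final image is real, 16.6 cm to the right of lens 2 (overall magnification ≈ 0.36).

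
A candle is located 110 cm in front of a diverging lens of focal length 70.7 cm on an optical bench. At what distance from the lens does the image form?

For a diverging lens, f = -70.7 cm.
Thin-lens equation: 1/d_i = 1/f − 1/d_o = 1/(-70.70) − 1/(110) = -0.01414 − 0.009091 = -0.02324, so d_i = -43.0 cm.
The image is virtual, upright and reduced, on the same side as the object.

43.0 cm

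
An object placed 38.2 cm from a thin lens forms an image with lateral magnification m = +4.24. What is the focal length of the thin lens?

f = 50.0 cm (converging)

m = −d_i/d_o ⇒ d_i = −m·d_o = −(+4.24)·(38.2) = -162.0 cm.
1/f = 1/d_o + 1/d_i = 1/(38.2) + 1/(-162.0) = 0.02001, so f = 50.0 cm.
Since f is positive, the thin lens is converging.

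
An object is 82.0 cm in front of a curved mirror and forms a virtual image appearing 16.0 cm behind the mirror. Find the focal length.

f = -19.9 cm (convex)

Virtual image ⇒ d_i = −16.0 cm.
1/f = 1/d_o + 1/d_i = 1/(82.0) + 1/(-16.0) = -0.05030, so f = -19.9 cm.
Since f is negative, the curved mirror is convex.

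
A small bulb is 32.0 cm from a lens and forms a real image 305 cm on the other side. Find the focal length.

Real image ⇒ d_i = +305 cm.
1/f = 1/d_o + 1/d_i = 1/(32.0) + 1/(305) = 0.03453, so f = 29.0 cm.
Since f is positive, the lens is converging.

f = 29.0 cm (converging)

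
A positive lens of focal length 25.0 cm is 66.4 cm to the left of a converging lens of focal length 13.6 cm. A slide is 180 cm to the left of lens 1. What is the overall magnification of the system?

m = +0.0923

Lens 1: 1/d_i1 = 1/(25.0) − 1/(180) = 0.03444, so d_i1 = 29.03 cm; m₁ = −d_i1/d_o1 = -0.1613.
d_o2 = 66.4 − (29.03) = 37.37 cm.
Lens 2: 1/d_i2 = 1/(13.6) − 1/(37.37) = 0.04677, so d_i2 = 21.38 cm; m₂ = −d_i2/d_o2 = -0.5721.
m = m₁·m₂ = (-0.1613)(-0.5721) = +0.0923.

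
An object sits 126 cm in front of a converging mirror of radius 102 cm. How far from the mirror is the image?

85.7 cm

f = R/2 = 102/2 = 51.00 cm.
Mirror equation: 1/s_i = 1/f − 1/s_o = 1/(51.00) − 1/(126) = 0.01961 − 0.007937 = 0.01167, so s_i = 85.7 cm.
The image is real, inverted and reduced, in front of the mirror.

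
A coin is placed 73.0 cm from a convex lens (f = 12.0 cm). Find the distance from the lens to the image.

Lens equation: 1/s_i = 1/f − 1/s_o = 1/(12.00) − 1/(73.0) = 0.08333 − 0.01370 = 0.06963, so s_i = 14.4 cm.
The image is real, inverted and reduced, on the far side of the lens.

14.4 cm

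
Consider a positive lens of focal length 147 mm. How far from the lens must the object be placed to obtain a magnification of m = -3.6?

188 mm

m = −d_i/d_o ⇒ d_i = −m·d_o.
1/f = 1/d_o + 1/d_i = 1/d_o − 1/(m·d_o) = (1 − 1/m)/d_o, so d_o = f(1 − 1/m) = (147.0)(1 − 1/(-3.6)) = 188 mm.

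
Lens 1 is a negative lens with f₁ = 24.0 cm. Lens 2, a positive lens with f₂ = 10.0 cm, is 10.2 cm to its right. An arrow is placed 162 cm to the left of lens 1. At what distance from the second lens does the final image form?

Lens 1 is diverging, so f₁ = −24.0 cm.
Lens 1: 1/d_i1 = 1/f₁ − 1/d_o1 = 1/(-24.0) − 1/(162) = -0.04784, so d_i1 = -20.90 cm.
The intermediate image is 20.90 cm to the left of lens 1 (virtual), which is 10.2 − (-20.90) = 31.10 cm to the left of lens 2, so d_o2 = +31.10 cm.
Lens 2: 1/d_i2 = 1/f₂ − 1/d_o2 = 1/(10.0) − 1/(31.10) = 0.06785, so d_i2 = 14.7 cm.
The final image is real, 14.7 cm to the right of lens 2 (overall magnification ≈ -0.061).

14.7 cm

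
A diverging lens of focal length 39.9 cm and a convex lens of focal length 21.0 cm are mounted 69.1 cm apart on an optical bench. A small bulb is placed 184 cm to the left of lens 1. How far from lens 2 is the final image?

Lens 1 is diverging, so f₁ = −39.9 cm.
Lens 1: 1/d_i1 = 1/f₁ − 1/d_o1 = 1/(-39.9) − 1/(184) = -0.03050, so d_i1 = -32.79 cm.
The intermediate image is 32.79 cm to the left of lens 1 (virtual), which is 69.1 − (-32.79) = 101.9 cm to the left of lens 2, so d_o2 = +101.9 cm.
Lens 2: 1/d_i2 = 1/f₂ − 1/d_o2 = 1/(21.0) − 1/(101.9) = 0.03781, so d_i2 = 26.5 cm.
The final image is real, 26.5 cm to the right of lens 2 (overall magnification ≈ -0.046).

26.5 cm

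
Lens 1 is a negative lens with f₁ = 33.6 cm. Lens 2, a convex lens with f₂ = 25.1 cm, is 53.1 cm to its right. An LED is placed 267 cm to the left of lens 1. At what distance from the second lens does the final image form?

36.0 cm

Lens 1 is diverging, so f₁ = −33.6 cm.
Lens 1: 1/d_i1 = 1/f₁ − 1/d_o1 = 1/(-33.6) − 1/(267) = -0.03351, so d_i1 = -29.84 cm.
The intermediate image is 29.84 cm to the left of lens 1 (virtual), which is 53.1 − (-29.84) = 82.94 cm to the left of lens 2, so d_o2 = +82.94 cm.
Lens 2: 1/d_i2 = 1/f₂ − 1/d_o2 = 1/(25.1) − 1/(82.94) = 0.02778, so d_i2 = 36.0 cm.
The final image is real, 36.0 cm to the right of lens 2 (overall magnification ≈ -0.049).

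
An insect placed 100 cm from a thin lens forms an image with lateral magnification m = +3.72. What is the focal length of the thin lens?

f = 137 cm (converging)

m = −d_i/d_o ⇒ d_i = −m·d_o = −(+3.72)·(100) = -372.0 cm.
1/f = 1/d_o + 1/d_i = 1/(100) + 1/(-372.0) = 0.007312, so f = 137 cm.
Since f is positive, the thin lens is converging.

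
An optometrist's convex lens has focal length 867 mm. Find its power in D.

f = 86.7 cm = 0.867 m.
P = 1/f = 1/(0.867 m) = +1.15 D.

P = +1.15 D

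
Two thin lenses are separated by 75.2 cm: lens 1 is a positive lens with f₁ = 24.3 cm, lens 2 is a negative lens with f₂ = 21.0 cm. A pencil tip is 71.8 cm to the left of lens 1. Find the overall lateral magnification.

Lens 1: 1/d_i1 = 1/(24.3) − 1/(71.8) = 0.02722, so d_i1 = 36.73 cm; m₁ = −d_i1/d_o1 = -0.5116.
d_o2 = 75.2 − (36.73) = 38.47 cm.
f₂ = −21.0 cm (diverging).
Lens 2: 1/d_i2 = 1/(-21.0) − 1/(38.47) = -0.07361, so d_i2 = -13.58 cm; m₂ = −d_i2/d_o2 = +0.3531.
m = m₁·m₂ = (-0.5116)(+0.3531) = -0.181.

m = -0.181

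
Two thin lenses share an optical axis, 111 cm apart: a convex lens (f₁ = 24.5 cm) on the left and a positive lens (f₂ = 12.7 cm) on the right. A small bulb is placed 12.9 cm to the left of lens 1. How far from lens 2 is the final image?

Lens 1: 1/d_i1 = 1/f₁ − 1/d_o1 = 1/(24.5) − 1/(12.9) = -0.03670, so d_i1 = -27.25 cm.
The intermediate image is 27.25 cm to the left of lens 1 (virtual), which is 111 − (-27.25) = 138.2 cm to the left of lens 2, so d_o2 = +138.2 cm.
Lens 2: 1/d_i2 = 1/f₂ − 1/d_o2 = 1/(12.7) − 1/(138.2) = 0.07150, so d_i2 = 14.0 cm.
The final image is real, 14.0 cm to the right of lens 2 (overall magnification ≈ -0.21).

14.0 cm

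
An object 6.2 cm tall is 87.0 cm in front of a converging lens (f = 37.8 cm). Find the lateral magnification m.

1/d_i = 1/f − 1/d_o = 1/(37.80) − 1/(87.0) = 0.01496, so d_i = 66.84 cm.
m = −d_i/d_o = −(66.84)/(87.0) = -0.768.
The image is real, inverted and reduced, on the far side of the lens.

m = -0.768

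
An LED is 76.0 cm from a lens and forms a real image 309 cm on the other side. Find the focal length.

Real image ⇒ d_i = +309 cm.
1/f = 1/d_o + 1/d_i = 1/(76.0) + 1/(309) = 0.01639, so f = 61.0 cm.
Since f is positive, the lens is converging.

f = 61.0 cm (converging)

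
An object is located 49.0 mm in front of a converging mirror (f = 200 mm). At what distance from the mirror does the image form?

64.9 mm

Mirror equation: 1/v = 1/f − 1/u = 1/(200.0) − 1/(49.0) = 0.005000 − 0.02041 = -0.01541, so v = -64.9 mm.
The image is virtual, upright and enlarged, behind the mirror.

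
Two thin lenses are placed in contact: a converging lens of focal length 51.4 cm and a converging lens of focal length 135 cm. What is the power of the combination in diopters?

P = +2.69 D

P₁ = 1/f₁ = 1/(0.514 m) = +1.946 D; P₂ = 1/f₂ = 1/(1.35 m) = +0.7407 D.
For thin lenses in contact, P = P₁ + P₂ = (+1.946) + (+0.7407) = +2.69 D.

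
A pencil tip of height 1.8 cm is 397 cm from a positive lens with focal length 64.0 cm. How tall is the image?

0.346 cm

1/d_i = 1/f − 1/d_o = 1/(64.00) − 1/(397) = 0.01311, so d_i = 76.30 cm.
m = −d_i/d_o = -0.1922.
|h_i| = |m|·h_o = 0.1922 × 1.8 = 0.346 cm. The image is real, inverted and reduced, on the far side of the lens.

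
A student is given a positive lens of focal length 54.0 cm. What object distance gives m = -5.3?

m = −d_i/d_o ⇒ d_i = −m·d_o.
1/f = 1/d_o + 1/d_i = 1/d_o − 1/(m·d_o) = (1 − 1/m)/d_o, so d_o = f(1 − 1/m) = (54.00)(1 − 1/(-5.3)) = 64.2 cm.

64.2 cm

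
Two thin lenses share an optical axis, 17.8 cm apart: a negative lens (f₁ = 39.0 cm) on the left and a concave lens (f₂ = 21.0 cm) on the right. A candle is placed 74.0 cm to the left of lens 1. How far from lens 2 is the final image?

Lens 1 is diverging, so f₁ = −39.0 cm.
Lens 1: 1/d_i1 = 1/f₁ − 1/d_o1 = 1/(-39.0) − 1/(74.0) = -0.03915, so d_i1 = -25.54 cm.
The intermediate image is 25.54 cm to the left of lens 1 (virtual), which is 17.8 − (-25.54) = 43.34 cm to the left of lens 2, so d_o2 = +43.34 cm.
Lens 2 is diverging, so f₂ = −21.0 cm.
Lens 2: 1/d_i2 = 1/f₂ − 1/d_o2 = 1/(-21.0) − 1/(43.34) = -0.07069, so d_i2 = -14.1 cm.
The final image is virtual, 14.1 cm to the left of lens 2 (overall magnification ≈ 0.11).

14.1 cm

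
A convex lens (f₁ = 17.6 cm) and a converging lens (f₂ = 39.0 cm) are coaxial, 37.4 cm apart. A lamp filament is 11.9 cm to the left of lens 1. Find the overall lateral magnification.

Lens 1: 1/d_i1 = 1/(17.6) − 1/(11.9) = -0.02722, so d_i1 = -36.74 cm; m₁ = −d_i1/d_o1 = +3.087.
d_o2 = 37.4 − (-36.74) = 74.14 cm.
Lens 2: 1/d_i2 = 1/(39.0) − 1/(74.14) = 0.01215, so d_i2 = 82.28 cm; m₂ = −d_i2/d_o2 = -1.110.
m = m₁·m₂ = (+3.087)(-1.110) = -3.43.

m = -3.43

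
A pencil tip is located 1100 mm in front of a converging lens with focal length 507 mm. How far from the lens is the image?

Lens equation: 1/q = 1/f − 1/p = 1/(507.0) − 1/(1100) = 0.001972 − 0.0009091 = 0.001063, so q = 940 mm.
The image is real, inverted and reduced, on the far side of the lens.

940 mm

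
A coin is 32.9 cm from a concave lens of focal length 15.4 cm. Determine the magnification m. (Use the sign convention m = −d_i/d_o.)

For a concave lens, f = -15.4 cm.
1/d_i = 1/f − 1/d_o = 1/(-15.40) − 1/(32.9) = -0.09533, so d_i = -10.49 cm.
m = −d_i/d_o = −(-10.49)/(32.9) = +0.319.
The image is virtual, upright and reduced, on the same side as the object.

m = +0.319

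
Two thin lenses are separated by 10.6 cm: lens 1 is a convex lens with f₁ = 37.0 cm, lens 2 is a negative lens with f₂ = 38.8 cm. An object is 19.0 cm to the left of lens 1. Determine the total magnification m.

m = +0.902

Lens 1: 1/d_i1 = 1/(37.0) − 1/(19.0) = -0.02560, so d_i1 = -39.06 cm; m₁ = −d_i1/d_o1 = +2.056.
d_o2 = 10.6 − (-39.06) = 49.66 cm.
f₂ = −38.8 cm (diverging).
Lens 2: 1/d_i2 = 1/(-38.8) − 1/(49.66) = -0.04591, so d_i2 = -21.78 cm; m₂ = −d_i2/d_o2 = +0.4386.
m = m₁·m₂ = (+2.056)(+0.4386) = +0.902.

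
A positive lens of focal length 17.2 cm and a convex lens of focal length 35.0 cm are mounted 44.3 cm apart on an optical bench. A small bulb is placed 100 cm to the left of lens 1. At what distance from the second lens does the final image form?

71.8 cm

Lens 1: 1/d_i1 = 1/f₁ − 1/d_o1 = 1/(17.2) − 1/(100) = 0.04814, so d_i1 = 20.77 cm.
The intermediate image is 20.77 cm to the right of lens 1, which is 44.3 − (20.77) = 23.53 cm to the left of lens 2, so d_o2 = +23.53 cm.
Lens 2: 1/d_i2 = 1/f₂ − 1/d_o2 = 1/(35.0) − 1/(23.53) = -0.01393, so d_i2 = -71.8 cm.
The final image is virtual, 71.8 cm to the left of lens 2 (overall magnification ≈ -0.63).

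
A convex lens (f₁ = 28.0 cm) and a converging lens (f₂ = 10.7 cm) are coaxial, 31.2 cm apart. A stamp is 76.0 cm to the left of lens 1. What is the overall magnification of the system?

Lens 1: 1/d_i1 = 1/(28.0) − 1/(76.0) = 0.02256, so d_i1 = 44.33 cm; m₁ = −d_i1/d_o1 = -0.5833.
d_o2 = 31.2 − (44.33) = -13.13 cm (virtual object).
Lens 2: 1/d_i2 = 1/(10.7) − 1/(-13.13) = 0.1696, so d_i2 = 5.896 cm; m₂ = −d_i2/d_o2 = +0.4490.
m = m₁·m₂ = (-0.5833)(+0.4490) = -0.262.

m = -0.262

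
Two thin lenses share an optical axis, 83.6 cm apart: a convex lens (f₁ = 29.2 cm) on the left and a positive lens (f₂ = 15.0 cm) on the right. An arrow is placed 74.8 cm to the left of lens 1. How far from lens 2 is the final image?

25.9 cm

Lens 1: 1/d_i1 = 1/f₁ − 1/d_o1 = 1/(29.2) − 1/(74.8) = 0.02088, so d_i1 = 47.90 cm.
The intermediate image is 47.90 cm to the right of lens 1, which is 83.6 − (47.90) = 35.70 cm to the left of lens 2, so d_o2 = +35.70 cm.
Lens 2: 1/d_i2 = 1/f₂ − 1/d_o2 = 1/(15.0) − 1/(35.70) = 0.03866, so d_i2 = 25.9 cm.
The final image is real, 25.9 cm to the right of lens 2 (overall magnification ≈ 0.46).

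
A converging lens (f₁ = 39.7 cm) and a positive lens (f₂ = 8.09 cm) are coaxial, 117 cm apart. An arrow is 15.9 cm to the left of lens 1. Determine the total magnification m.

Lens 1: 1/d_i1 = 1/(39.7) − 1/(15.9) = -0.03770, so d_i1 = -26.52 cm; m₁ = −d_i1/d_o1 = +1.668.
d_o2 = 117 − (-26.52) = 143.5 cm.
Lens 2: 1/d_i2 = 1/(8.09) − 1/(143.5) = 0.1166, so d_i2 = 8.573 cm; m₂ = −d_i2/d_o2 = -0.05974.
m = m₁·m₂ = (+1.668)(-0.05974) = -0.0996.

m = -0.0996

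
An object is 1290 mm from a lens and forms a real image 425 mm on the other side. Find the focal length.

Real image ⇒ d_i = +425 mm.
1/f = 1/d_o + 1/d_i = 1/(1290) + 1/(425) = 0.003128, so f = 320 mm.
Since f is positive, the lens is converging.

f = 320 mm (converging)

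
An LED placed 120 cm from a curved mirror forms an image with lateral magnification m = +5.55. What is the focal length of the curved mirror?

f = 146 cm (concave)

m = −d_i/d_o ⇒ d_i = −m·d_o = −(+5.55)·(120) = -666.0 cm.
1/f = 1/d_o + 1/d_i = 1/(120) + 1/(-666.0) = 0.006832, so f = 146 cm.
Since f is positive, the curved mirror is concave.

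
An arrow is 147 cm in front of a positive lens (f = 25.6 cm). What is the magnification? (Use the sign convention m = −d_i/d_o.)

m = -0.211

1/d_i = 1/f − 1/d_o = 1/(25.60) − 1/(147) = 0.03226, so d_i = 31.00 cm.
m = −d_i/d_o = −(31.00)/(147) = -0.211.
The image is real, inverted and reduced, on the far side of the lens.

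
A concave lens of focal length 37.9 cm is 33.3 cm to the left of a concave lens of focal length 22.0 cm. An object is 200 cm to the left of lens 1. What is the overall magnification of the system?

m = +0.0402

f₁ = −37.9 cm (diverging).
Lens 1: 1/d_i1 = 1/(-37.9) − 1/(200) = -0.03139, so d_i1 = -31.86 cm; m₁ = −d_i1/d_o1 = +0.1593.
d_o2 = 33.3 − (-31.86) = 65.16 cm.
f₂ = −22.0 cm (diverging).
Lens 2: 1/d_i2 = 1/(-22.0) − 1/(65.16) = -0.06080, so d_i2 = -16.45 cm; m₂ = −d_i2/d_o2 = +0.2524.
m = m₁·m₂ = (+0.1593)(+0.2524) = +0.0402.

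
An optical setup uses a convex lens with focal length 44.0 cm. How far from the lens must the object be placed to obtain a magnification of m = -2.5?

m = −d_i/d_o ⇒ d_i = −m·d_o.
1/f = 1/d_o + 1/d_i = 1/d_o − 1/(m·d_o) = (1 − 1/m)/d_o, so d_o = f(1 − 1/m) = (44.00)(1 − 1/(-2.5)) = 61.6 cm.

61.6 cm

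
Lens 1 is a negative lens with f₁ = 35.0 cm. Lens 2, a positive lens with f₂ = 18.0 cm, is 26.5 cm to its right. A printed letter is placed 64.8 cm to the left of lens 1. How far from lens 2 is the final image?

Lens 1 is diverging, so f₁ = −35.0 cm.
Lens 1: 1/d_i1 = 1/f₁ − 1/d_o1 = 1/(-35.0) − 1/(64.8) = -0.04400, so d_i1 = -22.73 cm.
The intermediate image is 22.73 cm to the left of lens 1 (virtual), which is 26.5 − (-22.73) = 49.23 cm to the left of lens 2, so d_o2 = +49.23 cm.
Lens 2: 1/d_i2 = 1/f₂ − 1/d_o2 = 1/(18.0) − 1/(49.23) = 0.03524, so d_i2 = 28.4 cm.
The final image is real, 28.4 cm to the right of lens 2 (overall magnification ≈ -0.20).

28.4 cm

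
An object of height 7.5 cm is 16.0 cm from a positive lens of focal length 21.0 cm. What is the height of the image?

31.5 cm

1/d_i = 1/f − 1/d_o = 1/(21.00) − 1/(16.0) = -0.01488, so d_i = -67.20 cm.
m = −d_i/d_o = +4.200.
|h_i| = |m|·h_o = 4.200 × 7.5 = 31.5 cm. The image is virtual, upright and enlarged, on the same side as the object.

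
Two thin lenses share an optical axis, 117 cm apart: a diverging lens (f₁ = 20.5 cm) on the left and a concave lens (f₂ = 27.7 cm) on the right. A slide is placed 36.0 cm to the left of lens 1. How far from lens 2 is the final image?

Lens 1 is diverging, so f₁ = −20.5 cm.
Lens 1: 1/d_i1 = 1/f₁ − 1/d_o1 = 1/(-20.5) − 1/(36.0) = -0.07656, so d_i1 = -13.06 cm.
The intermediate image is 13.06 cm to the left of lens 1 (virtual), which is 117 − (-13.06) = 130.1 cm to the left of lens 2, so d_o2 = +130.1 cm.
Lens 2 is diverging, so f₂ = −27.7 cm.
Lens 2: 1/d_i2 = 1/f₂ − 1/d_o2 = 1/(-27.7) − 1/(130.1) = -0.04379, so d_i2 = -22.8 cm.
The final image is virtual, 22.8 cm to the left of lens 2 (overall magnification ≈ 0.064).

22.8 cm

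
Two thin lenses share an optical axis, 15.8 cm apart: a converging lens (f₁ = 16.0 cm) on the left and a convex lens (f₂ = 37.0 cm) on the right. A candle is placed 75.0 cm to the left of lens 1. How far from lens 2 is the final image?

4.04 cm

Lens 1: 1/d_i1 = 1/f₁ − 1/d_o1 = 1/(16.0) − 1/(75.0) = 0.04917, so d_i1 = 20.34 cm.
The intermediate image is 20.34 cm to the right of lens 1, which lies 4.540 cm to the right of lens 2 — a virtual object — so d_o2 = −4.540 cm.
Lens 2: 1/d_i2 = 1/f₂ − 1/d_o2 = 1/(37.0) − 1/(-4.540) = 0.2473, so d_i2 = 4.04 cm.
The final image is real, 4.04 cm to the right of lens 2 (overall magnification ≈ -0.24).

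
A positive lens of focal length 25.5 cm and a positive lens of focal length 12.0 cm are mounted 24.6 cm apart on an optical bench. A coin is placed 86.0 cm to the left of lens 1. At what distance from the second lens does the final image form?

5.91 cm

Lens 1: 1/d_i1 = 1/f₁ − 1/d_o1 = 1/(25.5) − 1/(86.0) = 0.02759, so d_i1 = 36.25 cm.
The intermediate image is 36.25 cm to the right of lens 1, which lies 11.65 cm to the right of lens 2 — a virtual object — so d_o2 = −11.65 cm.
Lens 2: 1/d_i2 = 1/f₂ − 1/d_o2 = 1/(12.0) − 1/(-11.65) = 0.1692, so d_i2 = 5.91 cm.
The final image is real, 5.91 cm to the right of lens 2 (overall magnification ≈ -0.21).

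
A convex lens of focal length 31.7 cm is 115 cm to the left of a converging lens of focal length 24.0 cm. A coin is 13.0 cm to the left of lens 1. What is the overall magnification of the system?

m = -0.360

Lens 1: 1/d_i1 = 1/(31.7) − 1/(13.0) = -0.04538, so d_i1 = -22.04 cm; m₁ = −d_i1/d_o1 = +1.695.
d_o2 = 115 − (-22.04) = 137.0 cm.
Lens 2: 1/d_i2 = 1/(24.0) − 1/(137.0) = 0.03437, so d_i2 = 29.10 cm; m₂ = −d_i2/d_o2 = -0.2124.
m = m₁·m₂ = (+1.695)(-0.2124) = -0.360.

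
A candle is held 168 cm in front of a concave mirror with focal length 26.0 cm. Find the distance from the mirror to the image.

30.8 cm

Mirror equation: 1/d_i = 1/f − 1/d_o = 1/(26.00) − 1/(168) = 0.03846 − 0.005952 = 0.03251, so d_i = 30.8 cm.
The image is real, inverted and reduced, in front of the mirror.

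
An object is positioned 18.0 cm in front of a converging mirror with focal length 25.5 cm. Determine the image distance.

61.2 cm

Mirror equation: 1/d_i = 1/f − 1/d_o = 1/(25.50) − 1/(18.0) = 0.03922 − 0.05556 = -0.01634, so d_i = -61.2 cm.
The image is virtual, upright and enlarged, behind the mirror.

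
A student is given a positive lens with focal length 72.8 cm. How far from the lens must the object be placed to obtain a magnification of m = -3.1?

m = −d_i/d_o ⇒ d_i = −m·d_o.
1/f = 1/d_o + 1/d_i = 1/d_o − 1/(m·d_o) = (1 − 1/m)/d_o, so d_o = f(1 − 1/m) = (72.80)(1 − 1/(-3.1)) = 96.3 cm.

96.3 cm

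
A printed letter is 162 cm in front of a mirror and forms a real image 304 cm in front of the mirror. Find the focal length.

f = 106 cm (concave)

Real image ⇒ d_i = +304 cm.
1/f = 1/d_o + 1/d_i = 1/(162) + 1/(304) = 0.009462, so f = 106 cm.
Since f is positive, the mirror is concave.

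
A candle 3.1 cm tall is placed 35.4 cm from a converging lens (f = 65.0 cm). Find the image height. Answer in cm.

1/d_i = 1/f − 1/d_o = 1/(65.00) − 1/(35.4) = -0.01286, so d_i = -77.74 cm.
m = −d_i/d_o = +2.196.
|h_i| = |m|·h_o = 2.196 × 3.1 = 6.81 cm. The image is virtual, upright and enlarged, on the same side as the object.

6.81 cm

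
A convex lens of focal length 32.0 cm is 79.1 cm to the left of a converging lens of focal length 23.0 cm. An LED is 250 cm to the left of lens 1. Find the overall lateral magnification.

m = +0.174

Lens 1: 1/d_i1 = 1/(32.0) − 1/(250) = 0.02725, so d_i1 = 36.70 cm; m₁ = −d_i1/d_o1 = -0.1468.
d_o2 = 79.1 − (36.70) = 42.40 cm.
Lens 2: 1/d_i2 = 1/(23.0) − 1/(42.40) = 0.01989, so d_i2 = 50.27 cm; m₂ = −d_i2/d_o2 = -1.186.
m = m₁·m₂ = (-0.1468)(-1.186) = +0.174.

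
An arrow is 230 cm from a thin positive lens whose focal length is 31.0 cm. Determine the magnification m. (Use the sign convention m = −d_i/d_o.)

m = -0.156

1/d_i = 1/f − 1/d_o = 1/(31.00) − 1/(230) = 0.02791, so d_i = 35.83 cm.
m = −d_i/d_o = −(35.83)/(230) = -0.156.
The image is real, inverted and reduced, on the far side of the lens.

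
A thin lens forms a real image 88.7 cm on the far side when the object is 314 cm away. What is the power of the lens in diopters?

d_i = +88.7 cm.
1/f = 1/d_o + 1/d_i = 1/(314) + 1/(88.7) = 0.01446 cm⁻¹.
f = 69.16 cm = 0.6916 m, so P = 1/f = +1.45 D.

P = +1.45 D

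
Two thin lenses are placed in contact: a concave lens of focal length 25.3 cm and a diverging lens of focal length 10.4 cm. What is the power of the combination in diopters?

P₁ = 1/f₁ = 1/(-0.253 m) = -3.953 D; P₂ = 1/f₂ = 1/(-0.104 m) = -9.615 D.
For thin lenses in contact, P = P₁ + P₂ = (-3.953) + (-9.615) = -13.6 D.

P = -13.6 D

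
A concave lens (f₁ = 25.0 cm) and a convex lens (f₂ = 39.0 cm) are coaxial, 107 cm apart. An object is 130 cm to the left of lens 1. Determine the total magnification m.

f₁ = −25.0 cm (diverging).
Lens 1: 1/d_i1 = 1/(-25.0) − 1/(130) = -0.04769, so d_i1 = -20.97 cm; m₁ = −d_i1/d_o1 = +0.1613.
d_o2 = 107 − (-20.97) = 128.0 cm.
Lens 2: 1/d_i2 = 1/(39.0) − 1/(128.0) = 0.01783, so d_i2 = 56.09 cm; m₂ = −d_i2/d_o2 = -0.4382.
m = m₁·m₂ = (+0.1613)(-0.4382) = -0.0707.

m = -0.0707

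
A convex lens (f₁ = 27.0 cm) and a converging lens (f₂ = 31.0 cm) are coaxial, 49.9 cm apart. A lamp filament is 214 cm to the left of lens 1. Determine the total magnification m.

m = -0.373

Lens 1: 1/d_i1 = 1/(27.0) − 1/(214) = 0.03236, so d_i1 = 30.90 cm; m₁ = −d_i1/d_o1 = -0.1444.
d_o2 = 49.9 − (30.90) = 19.00 cm.
Lens 2: 1/d_i2 = 1/(31.0) − 1/(19.00) = -0.02037, so d_i2 = -49.08 cm; m₂ = −d_i2/d_o2 = +2.583.
m = m₁·m₂ = (-0.1444)(+2.583) = -0.373.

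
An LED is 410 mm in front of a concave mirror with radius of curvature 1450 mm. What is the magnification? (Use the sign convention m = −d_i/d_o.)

m = +2.30

f = R/2 = 1450/2 = 725.0 mm.
1/d_i = 1/f − 1/d_o = 1/(725.0) − 1/(410) = -0.001060, so d_i = -943.7 mm.
m = −d_i/d_o = −(-943.7)/(410) = +2.30.
The image is virtual, upright and enlarged, behind the mirror.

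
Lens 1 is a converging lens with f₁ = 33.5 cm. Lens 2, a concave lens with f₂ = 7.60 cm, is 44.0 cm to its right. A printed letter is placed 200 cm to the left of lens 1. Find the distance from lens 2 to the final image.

2.52 cm

Lens 1: 1/d_i1 = 1/f₁ − 1/d_o1 = 1/(33.5) − 1/(200) = 0.02485, so d_i1 = 40.24 cm.
The intermediate image is 40.24 cm to the right of lens 1, which is 44.0 − (40.24) = 3.760 cm to the left of lens 2, so d_o2 = +3.760 cm.
Lens 2 is diverging, so f₂ = −7.60 cm.
Lens 2: 1/d_i2 = 1/f₂ − 1/d_o2 = 1/(-7.60) − 1/(3.760) = -0.3975, so d_i2 = -2.52 cm.
The final image is virtual, 2.52 cm to the left of lens 2 (overall magnification ≈ -0.13).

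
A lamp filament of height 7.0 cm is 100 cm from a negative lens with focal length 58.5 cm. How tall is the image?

2.58 cm

For a negative lens, f = -58.5 cm.
1/d_i = 1/f − 1/d_o = 1/(-58.50) − 1/(100) = -0.02709, so d_i = -36.91 cm.
m = −d_i/d_o = +0.3691.
|h_i| = |m|·h_o = 0.3691 × 7.0 = 2.58 cm. The image is virtual, upright and reduced, on the same side as the object.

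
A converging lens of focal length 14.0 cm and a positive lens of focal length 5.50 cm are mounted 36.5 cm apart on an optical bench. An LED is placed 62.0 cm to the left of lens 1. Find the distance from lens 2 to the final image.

7.84 cm

Lens 1: 1/d_i1 = 1/f₁ − 1/d_o1 = 1/(14.0) − 1/(62.0) = 0.05530, so d_i1 = 18.08 cm.
The intermediate image is 18.08 cm to the right of lens 1, which is 36.5 − (18.08) = 18.42 cm to the left of lens 2, so d_o2 = +18.42 cm.
Lens 2: 1/d_i2 = 1/f₂ − 1/d_o2 = 1/(5.50) − 1/(18.42) = 0.1275, so d_i2 = 7.84 cm.
The final image is real, 7.84 cm to the right of lens 2 (overall magnification ≈ 0.12).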